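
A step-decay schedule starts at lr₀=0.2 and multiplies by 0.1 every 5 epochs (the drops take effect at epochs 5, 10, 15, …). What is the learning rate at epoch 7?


n_drops = ⌊7/5⌋ = 1
lr = 0.2·0.1^1 = 0.2·0.1 = 0.02

0.02


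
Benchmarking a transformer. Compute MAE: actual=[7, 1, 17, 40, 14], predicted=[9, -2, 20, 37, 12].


Absolute errors: |7-9|=2, |1+ 2|=3, |17-20|=3, |40-37|=3, |14-12|=2
Sum = 13
MAE = 13/5 = 13/5

13/5


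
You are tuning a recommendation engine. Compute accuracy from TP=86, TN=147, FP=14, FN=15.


Accuracy = (TP+TN)/(TP+TN+FP+FN)
= (86+147)/(262)
= 233/262 = 88.93%

88.93%


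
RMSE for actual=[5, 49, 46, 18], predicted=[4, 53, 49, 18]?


MSE = 26/4 = 6.5
RMSE = √(26/4) = 2.5495

2.5495


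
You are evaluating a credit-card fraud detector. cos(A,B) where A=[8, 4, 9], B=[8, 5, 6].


A·B = 8·8 + 4·5 + 9·6 = 138
‖A‖ = √161 = 12.6886, ‖B‖ = √125 = 11.1803
cos = 138/(√161·√125) = 138/√20125 = 0.9728

0.9728


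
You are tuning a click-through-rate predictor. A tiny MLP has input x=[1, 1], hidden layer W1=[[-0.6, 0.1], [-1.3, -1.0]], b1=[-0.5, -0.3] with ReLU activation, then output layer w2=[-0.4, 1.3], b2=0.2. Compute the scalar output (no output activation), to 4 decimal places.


z1[0] = (-0.6)·(1) + (0.1)·(1) - 0.5 = -1.0
z1[1] = (-1.3)·(1) + (-1.0)·(1) - 0.3 = -2.6
h = ReLU(z1) = [0.0, 0.0]
output = (-0.4)·(0.0) + (1.3)·(0.0) + 0.2 = 0.2

0.2


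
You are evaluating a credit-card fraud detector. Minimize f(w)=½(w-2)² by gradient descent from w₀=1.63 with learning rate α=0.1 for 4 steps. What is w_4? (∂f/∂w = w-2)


step 1: grad = 1.63-2 = -0.37; w = 1.63 - 0.1·(-0.37) = 1.667
step 2: grad = 1.667-2 = -0.333; w = 1.667 - 0.1·(-0.333) = 1.7003
step 3: grad = 1.7003-2 = -0.2997; w = 1.7003 - 0.1·(-0.2997) = 1.73027
step 4: grad = 1.73027-2 = -0.26973; w = 1.73027 - 0.1·(-0.26973) = 1.757243

1.757243


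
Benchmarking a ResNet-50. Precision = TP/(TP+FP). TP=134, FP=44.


Precision = TP/(TP+FP)
= 134/(134+44)
= 134/178 = 75.28%

75.28%


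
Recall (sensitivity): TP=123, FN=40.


Recall = TP/(TP+FN)
= 123/(123+40)
= 123/163 = 75.46%

75.46%


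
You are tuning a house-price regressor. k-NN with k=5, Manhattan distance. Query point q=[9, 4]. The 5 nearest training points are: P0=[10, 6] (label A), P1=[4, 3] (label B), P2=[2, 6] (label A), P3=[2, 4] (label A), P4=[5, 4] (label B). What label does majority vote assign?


d(q,P0) = 3  (label A)
d(q,P1) = 6  (label B)
d(q,P2) = 9  (label A)
d(q,P3) = 7  (label A)
d(q,P4) = 4  (label B)
Votes: A=3, B=2
Majority → A

A


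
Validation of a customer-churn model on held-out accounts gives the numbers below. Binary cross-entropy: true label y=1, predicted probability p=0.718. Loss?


BCE = -[y·ln(p) + (1-y)·ln(1-p)]
= -1·ln(0.718) - 0
= -ln(0.718) = 0.3313

0.3313


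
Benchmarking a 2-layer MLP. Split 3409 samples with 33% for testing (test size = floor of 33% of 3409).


Test = ⌊3409·33/100⌋ = 1124
Train = 3409 - 1124 = 2285

Train: 2285, Test: 1124


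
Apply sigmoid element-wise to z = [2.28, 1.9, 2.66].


σ(2.28) = 1/(1+e^-2.28) = 0.9072
σ(1.9) = 1/(1+e^-1.9) = 0.8699
σ(2.66) = 1/(1+e^-2.66) = 0.9346
result = [0.9072, 0.8699, 0.9346]

[0.9072, 0.8699, 0.9346]


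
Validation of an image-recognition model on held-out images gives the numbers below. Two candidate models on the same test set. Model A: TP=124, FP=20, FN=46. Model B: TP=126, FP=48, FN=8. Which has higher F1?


Model A: P=124/144=0.8611, R=124/170=0.7294, F1=2PR/(P+R)=2TP/(2TP+FP+FN)=248/314=0.7898
Model B: P=126/174=0.7241, R=126/134=0.9403, F1=2PR/(P+R)=2TP/(2TP+FP+FN)=252/308=0.8182
0.7898 < 0.8182 → Model B

Model B


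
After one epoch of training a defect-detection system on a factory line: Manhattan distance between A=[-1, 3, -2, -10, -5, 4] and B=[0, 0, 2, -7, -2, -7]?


d = |-1-0| + |3-0| + |-2-2| + |-10+ 7| + |-5+ 2| + |4+ 7|
  = 1 + 3 + 4 + 3 + 3 + 11
  = 25

25


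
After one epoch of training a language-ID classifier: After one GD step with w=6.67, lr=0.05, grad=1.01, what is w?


w_new = w - α·∇
= 6.67 - 0.05·1.01
= 6.67 - 0.0505
= 6.6195

6.6195


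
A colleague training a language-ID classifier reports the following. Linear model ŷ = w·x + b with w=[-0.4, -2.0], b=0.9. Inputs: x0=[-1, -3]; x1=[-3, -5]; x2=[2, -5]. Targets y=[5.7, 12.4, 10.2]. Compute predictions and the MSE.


ŷ0 = (-0.4)·(-1) + (-2.0)·(-3) + 0.9 = 7.3
ŷ1 = (-0.4)·(-3) + (-2.0)·(-5) + 0.9 = 12.1
ŷ2 = (-0.4)·(2) + (-2.0)·(-5) + 0.9 = 10.1
errors² = [2.56, 0.09, 0.01]
MSE = 2.6600/3 = 0.8867

0.8867


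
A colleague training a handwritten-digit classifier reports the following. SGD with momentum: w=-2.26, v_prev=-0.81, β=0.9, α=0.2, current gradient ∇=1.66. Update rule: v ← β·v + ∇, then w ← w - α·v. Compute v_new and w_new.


v_new = 0.9·-0.81 + 1.66 = -0.729 + 1.66 = 0.931
w_new = -2.26 - 0.2·0.931 = -2.26 - 0.1862 = -2.4462

v_new=0.931, w_new=-2.4462


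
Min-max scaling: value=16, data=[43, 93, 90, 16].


min=16, max=93
(16-16)/(93-16) = 0/77 = 0.0

0.0


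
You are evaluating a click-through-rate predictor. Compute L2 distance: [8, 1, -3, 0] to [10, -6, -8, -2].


d = √((8-10)² + (1+ 6)² + (-3+ 8)² + (0+ 2)²)
  = √(4 + 49 + 25 + 4)
  = √82 = 9.0554

9.0554


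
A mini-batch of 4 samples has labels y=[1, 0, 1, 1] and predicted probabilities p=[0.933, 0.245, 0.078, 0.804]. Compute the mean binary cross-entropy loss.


L[0] = -ln(0.933) = 0.0694
L[1] = -ln(1-0.245) = -ln(0.755) = 0.281
L[2] = -ln(0.078) = 2.551
L[3] = -ln(0.804) = 0.2182
mean = (0.0694 + 0.281 + 2.551 + 0.2182)/4 = 0.7799

0.7799


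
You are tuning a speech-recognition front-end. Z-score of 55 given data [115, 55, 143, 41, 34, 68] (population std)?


μ = 76, σ = 39.7995
z = (55 - 76)/39.7995 = -0.5276

-0.5276


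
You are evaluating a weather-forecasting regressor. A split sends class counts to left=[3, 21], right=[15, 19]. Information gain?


Parent = [18, 40], H_parent = 0.8936
H_left = 0.5436 (n=24), H_right = 0.99 (n=34)
H_children = (24/58)·0.5436 + (34/58)·0.99 = 0.8053
IG = 0.8936 - 0.8053 = 0.0883

0.0883


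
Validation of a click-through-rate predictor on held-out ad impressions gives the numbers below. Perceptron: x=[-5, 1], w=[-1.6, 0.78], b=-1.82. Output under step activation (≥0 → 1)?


z = (-5)·(-1.6) + (1)·(0.78) - 1.82
  = 6.96
step(z) = 1 (z≥0)

1


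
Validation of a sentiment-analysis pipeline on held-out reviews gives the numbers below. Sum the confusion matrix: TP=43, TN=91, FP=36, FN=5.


Total = TP + TN + FP + FN
= 43 + 91 + 36 + 5
= 175
(Predicted positive: 79, predicted negative: 96)

175


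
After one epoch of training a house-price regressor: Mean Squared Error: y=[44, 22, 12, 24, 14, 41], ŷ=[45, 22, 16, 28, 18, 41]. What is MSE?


Squared errors: (44-45)²=1, (22-22)²=0, (12-16)²=16, (24-28)²=16, (14-18)²=16, (41-41)²=0
Sum = 49
MSE = 49/6 = 49/6

49/6


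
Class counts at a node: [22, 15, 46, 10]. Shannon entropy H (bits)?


Probabilities: [22/93, 15/93, 46/93, 10/93] ≈ [0.2366, 0.1613, 0.4946, 0.1075]
H = -((22/93)·log₂(22/93) + (15/93)·log₂(15/93) + (46/93)·log₂(46/93) + (10/93)·log₂(10/93))
  = 1.7648 bits

1.7648 bits


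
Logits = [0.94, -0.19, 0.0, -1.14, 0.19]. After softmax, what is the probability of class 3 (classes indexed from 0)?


Exponentials: e^0.94=2.56, e^-0.19=0.827, e^0.0=1, e^-1.14=0.3198, e^0.19=1.2092
Sum = 5.916
Softmax = [0.4327, 0.1398, 0.169, 0.0541, 0.2044]
p[3] = 0.3198/5.916 = 0.0541

0.0541


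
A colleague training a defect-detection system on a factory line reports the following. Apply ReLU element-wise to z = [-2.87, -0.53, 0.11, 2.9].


ReLU(-2.87) = max(0, -2.87) = 0.0
ReLU(-0.53) = max(0, -0.53) = 0.0
ReLU(0.11) = max(0, 0.11) = 0.11
ReLU(2.9) = max(0, 2.9) = 2.9
result = [0.0, 0.0, 0.11, 2.9]

[0.0, 0.0, 0.11, 2.9]


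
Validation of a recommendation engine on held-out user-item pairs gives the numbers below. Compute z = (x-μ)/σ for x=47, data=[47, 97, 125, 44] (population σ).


μ = 78.25, σ = 34.2299
z = (47 - 78.25)/34.2299 = -0.9129

-0.9129


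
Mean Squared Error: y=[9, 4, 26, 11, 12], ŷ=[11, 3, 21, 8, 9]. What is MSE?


Squared errors: (9-11)²=4, (4-3)²=1, (26-21)²=25, (11-8)²=9, (12-9)²=9
Sum = 48
MSE = 48/5 = 48/5

48/5


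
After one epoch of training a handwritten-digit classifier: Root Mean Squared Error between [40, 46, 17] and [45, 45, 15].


MSE = 30/3 = 10
RMSE = √(30/3) = 3.1623

3.1623


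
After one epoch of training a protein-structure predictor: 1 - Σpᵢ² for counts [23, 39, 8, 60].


Probabilities: [23/130, 39/130, 8/130, 60/130] ≈ [0.1769, 0.3, 0.0615, 0.4615]
Σpᵢ² = (529 + 1521 + 64 + 3600)/130² = 5714/16900
Gini = 1 - Σpᵢ² = 1 - 5714/16900 = 0.6619

0.6619


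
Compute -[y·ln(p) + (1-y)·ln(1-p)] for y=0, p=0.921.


BCE = -[y·ln(p) + (1-y)·ln(1-p)]
= -0 - 1·ln(1-0.921)
= -ln(0.079) = 2.5383

2.5383


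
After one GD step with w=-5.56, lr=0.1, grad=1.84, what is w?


w_new = w - α·∇
= -5.56 - 0.1·1.84
= -5.56 - 0.184
= -5.744

-5.744


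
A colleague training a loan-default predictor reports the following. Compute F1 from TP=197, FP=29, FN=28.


Precision = 197/226 = 0.8717
Recall = 197/225 = 0.8756
F1 = 2·P·R/(P+R) = 2·TP/(2·TP+FP+FN) = 394/(394+29+28) = 394/451 = 0.8736

0.8736


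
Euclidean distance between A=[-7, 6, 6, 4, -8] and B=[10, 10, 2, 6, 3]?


d = √((-7-10)² + (6-10)² + (6-2)² + (4-6)² + (-8-3)²)
  = √(289 + 16 + 16 + 4 + 121)
  = √446 = 21.1187

21.1187


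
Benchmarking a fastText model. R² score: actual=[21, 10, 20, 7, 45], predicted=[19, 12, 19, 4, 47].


ȳ = 20.6
SS_res = Σ(y-ŷ)² = 22
SS_tot = Σ(y-ȳ)² = 893.2
R² = 1 - SS_res/SS_tot = 1 - 0.0246 = 0.9754

0.9754


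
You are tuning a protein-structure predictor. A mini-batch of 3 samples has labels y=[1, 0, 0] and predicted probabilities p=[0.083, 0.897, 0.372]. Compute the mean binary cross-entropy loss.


L[0] = -ln(0.083) = 2.4889
L[1] = -ln(1-0.897) = -ln(0.103) = 2.273
L[2] = -ln(1-0.372) = -ln(0.628) = 0.4652
mean = (2.4889 + 2.273 + 0.4652)/3 = 1.7424

1.7424


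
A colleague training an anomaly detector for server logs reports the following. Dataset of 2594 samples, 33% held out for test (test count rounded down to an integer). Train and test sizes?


Test = ⌊2594·33/100⌋ = 856
Train = 2594 - 856 = 1738

Train: 1738, Test: 856


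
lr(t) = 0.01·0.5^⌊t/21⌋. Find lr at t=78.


n_drops = ⌊78/21⌋ = 3
lr = 0.01·0.5^3 = 0.01·0.125 = 0.00125

0.00125


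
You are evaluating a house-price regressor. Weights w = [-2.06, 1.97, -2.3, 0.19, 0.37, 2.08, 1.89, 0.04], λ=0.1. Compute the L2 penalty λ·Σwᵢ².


‖w‖₂² = (-2.06)² + (1.97)² + (-2.3)² + (0.19)² + (0.37)² + (2.08)² + (1.89)² + (0.04)²
     = 4.2436 + 3.8809 + 5.29 + 0.0361 + 0.1369 + 4.3264 + 3.5721 + 0.0016
     = 21.4876
λ·‖w‖₂² = 0.1·21.4876 = 2.14876

2.14876


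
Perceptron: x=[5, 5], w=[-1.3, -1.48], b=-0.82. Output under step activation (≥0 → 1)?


z = (5)·(-1.3) + (5)·(-1.48) - 0.82
  = -14.72
step(z) = 0 (z<0)

0


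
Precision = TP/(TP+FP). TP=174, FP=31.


Precision = TP/(TP+FP)
= 174/(174+31)
= 174/205 = 84.88%

84.88%


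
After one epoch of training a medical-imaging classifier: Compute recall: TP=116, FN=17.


Recall = TP/(TP+FN)
= 116/(116+17)
= 116/133 = 87.22%

87.22%


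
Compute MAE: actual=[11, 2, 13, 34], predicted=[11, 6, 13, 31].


Absolute errors: |11-11|=0, |2-6|=4, |13-13|=0, |34-31|=3
Sum = 7
MAE = 7/4 = 7/4

7/4


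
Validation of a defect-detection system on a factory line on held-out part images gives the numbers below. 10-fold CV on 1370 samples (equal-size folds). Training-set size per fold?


Fold size = 1370/10 = 137
Training per fold = 1370 - 137 = 1233

1233


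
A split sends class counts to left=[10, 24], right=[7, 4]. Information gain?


Parent = [17, 28], H_parent = 0.9565
H_left = 0.874 (n=34), H_right = 0.9457 (n=11)
H_children = (34/45)·0.874 + (11/45)·0.9457 = 0.8915
IG = 0.9565 - 0.8915 = 0.065

0.065


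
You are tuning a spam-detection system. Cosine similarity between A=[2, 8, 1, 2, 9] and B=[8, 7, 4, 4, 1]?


A·B = 2·8 + 8·7 + 1·4 + 2·4 + 9·1 = 93
‖A‖ = √154 = 12.4097, ‖B‖ = √146 = 12.083
cos = 93/(√154·√146) = 93/√22484 = 0.6202

0.6202


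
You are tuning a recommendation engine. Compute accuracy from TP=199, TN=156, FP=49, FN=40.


Accuracy = (TP+TN)/(TP+TN+FP+FN)
= (199+156)/(444)
= 355/444 = 79.95%

79.95%


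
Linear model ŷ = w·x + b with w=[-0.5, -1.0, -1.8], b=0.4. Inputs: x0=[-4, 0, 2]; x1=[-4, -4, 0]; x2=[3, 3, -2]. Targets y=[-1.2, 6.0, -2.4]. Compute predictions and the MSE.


ŷ0 = (-0.5)·(-4) + (-1.0)·(0) + (-1.8)·(2) + 0.4 = -1.2
ŷ1 = (-0.5)·(-4) + (-1.0)·(-4) + (-1.8)·(0) + 0.4 = 6.4
ŷ2 = (-0.5)·(3) + (-1.0)·(3) + (-1.8)·(-2) + 0.4 = -0.5
errors² = [0.0, 0.16, 3.61]
MSE = 3.7700/3 = 1.2567

1.2567


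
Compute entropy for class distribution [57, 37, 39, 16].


Probabilities: [57/149, 37/149, 39/149, 16/149] ≈ [0.3826, 0.2483, 0.2617, 0.1074]
H = -((57/149)·log₂(57/149) + (37/149)·log₂(37/149) + (39/149)·log₂(39/149) + (16/149)·log₂(16/149))
  = 1.8812 bits

1.8812 bits


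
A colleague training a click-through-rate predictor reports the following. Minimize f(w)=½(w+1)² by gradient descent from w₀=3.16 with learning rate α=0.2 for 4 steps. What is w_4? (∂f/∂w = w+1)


step 1: grad = 3.16+1 = 4.16; w = 3.16 - 0.2·(4.16) = 2.328
step 2: grad = 2.328+1 = 3.328; w = 2.328 - 0.2·(3.328) = 1.6624
step 3: grad = 1.6624+1 = 2.6624; w = 1.6624 - 0.2·(2.6624) = 1.12992
step 4: grad = 1.12992+1 = 2.12992; w = 1.12992 - 0.2·(2.12992) = 0.703936

0.703936


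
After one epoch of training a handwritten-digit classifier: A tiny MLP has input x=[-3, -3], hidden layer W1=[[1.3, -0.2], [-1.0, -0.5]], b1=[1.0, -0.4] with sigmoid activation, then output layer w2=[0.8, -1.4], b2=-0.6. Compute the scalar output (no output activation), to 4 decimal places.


z1[0] = (1.3)·(-3) + (-0.2)·(-3) + 1.0 = -2.3
z1[1] = (-1.0)·(-3) + (-0.5)·(-3) - 0.4 = 4.1
h = sigmoid(z1) = [0.0911, 0.9837]
output = (0.8)·(0.0911) + (-1.4)·(0.9837) - 0.6 = -1.9043

-1.9043


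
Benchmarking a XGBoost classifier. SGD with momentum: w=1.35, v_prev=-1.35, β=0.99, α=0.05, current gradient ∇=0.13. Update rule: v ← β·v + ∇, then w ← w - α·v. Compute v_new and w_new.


v_new = 0.99·-1.35 + 0.13 = -1.3365 + 0.13 = -1.2065
w_new = 1.35 - 0.05·-1.2065 = 1.35 + 0.060325 = 1.410325

v_new=-1.2065, w_new=1.410325


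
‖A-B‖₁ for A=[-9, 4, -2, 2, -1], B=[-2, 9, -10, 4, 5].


d = |-9+ 2| + |4-9| + |-2+ 10| + |2-4| + |-1-5|
  = 7 + 5 + 8 + 2 + 6
  = 28

28


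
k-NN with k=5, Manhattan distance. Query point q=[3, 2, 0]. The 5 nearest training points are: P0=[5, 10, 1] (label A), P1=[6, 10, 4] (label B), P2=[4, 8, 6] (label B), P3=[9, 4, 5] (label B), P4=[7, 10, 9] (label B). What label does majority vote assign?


d(q,P0) = 11  (label A)
d(q,P1) = 15  (label B)
d(q,P2) = 13  (label B)
d(q,P3) = 13  (label B)
d(q,P4) = 21  (label B)
Votes: A=1, B=4
Majority → B

B


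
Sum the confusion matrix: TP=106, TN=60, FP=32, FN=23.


Total = TP + TN + FP + FN
= 106 + 60 + 32 + 23
= 221
(Predicted positive: 138, predicted negative: 83)

221


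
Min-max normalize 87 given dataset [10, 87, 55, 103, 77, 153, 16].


min=10, max=153
(87-10)/(153-10) = 77/143 = 0.5385

0.5385


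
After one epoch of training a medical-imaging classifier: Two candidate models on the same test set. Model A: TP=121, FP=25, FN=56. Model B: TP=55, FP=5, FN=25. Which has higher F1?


Model A: P=121/146=0.8288, R=121/177=0.6836, F1=2PR/(P+R)=2TP/(2TP+FP+FN)=242/323=0.7492
Model B: P=55/60=0.9167, R=55/80=0.6875, F1=2PR/(P+R)=2TP/(2TP+FP+FN)=110/140=0.7857
0.7492 < 0.7857 → Model B

Model B


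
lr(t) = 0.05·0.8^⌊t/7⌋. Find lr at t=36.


n_drops = ⌊36/7⌋ = 5
lr = 0.05·0.8^5 = 0.05·0.32768 = 0.016384

0.016384


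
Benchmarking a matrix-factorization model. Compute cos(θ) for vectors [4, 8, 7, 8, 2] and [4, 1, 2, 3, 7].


A·B = 4·4 + 8·1 + 7·2 + 8·3 + 2·7 = 76
‖A‖ = √197 = 14.0357, ‖B‖ = √79 = 8.8882
cos = 76/(√197·√79) = 76/√15563 = 0.6092

0.6092


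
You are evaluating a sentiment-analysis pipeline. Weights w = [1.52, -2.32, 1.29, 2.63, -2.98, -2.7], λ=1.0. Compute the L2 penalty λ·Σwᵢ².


‖w‖₂² = (1.52)² + (-2.32)² + (1.29)² + (2.63)² + (-2.98)² + (-2.7)²
     = 2.3104 + 5.3824 + 1.6641 + 6.9169 + 8.8804 + 7.29
     = 32.4442
λ·‖w‖₂² = 1.0·32.4442 = 32.4442

32.4442


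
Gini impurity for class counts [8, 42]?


Probabilities: [8/50, 42/50] ≈ [0.16, 0.84]
Σpᵢ² = (64 + 1764)/50² = 1828/2500
Gini = 1 - Σpᵢ² = 1 - 1828/2500 = 0.2688

0.2688


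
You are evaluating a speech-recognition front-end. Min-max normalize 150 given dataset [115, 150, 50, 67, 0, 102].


min=0, max=150
(150-0)/(150-0) = 150/150 = 1.0

1.0


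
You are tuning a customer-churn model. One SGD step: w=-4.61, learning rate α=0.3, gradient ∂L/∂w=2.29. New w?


w_new = w - α·∇
= -4.61 - 0.3·2.29
= -4.61 - 0.687
= -5.297

-5.297


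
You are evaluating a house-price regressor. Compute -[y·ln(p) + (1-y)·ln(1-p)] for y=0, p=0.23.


BCE = -[y·ln(p) + (1-y)·ln(1-p)]
= -0 - 1·ln(1-0.23)
= -ln(0.77) = 0.2614

0.2614


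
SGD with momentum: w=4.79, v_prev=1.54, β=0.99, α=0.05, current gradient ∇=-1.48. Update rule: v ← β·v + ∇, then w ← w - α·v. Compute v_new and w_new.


v_new = 0.99·1.54 - 1.48 = 1.5246 - 1.48 = 0.0446
w_new = 4.79 - 0.05·0.0446 = 4.79 - 0.00223 = 4.78777

v_new=0.0446, w_new=4.78777


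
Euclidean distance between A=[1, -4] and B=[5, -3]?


d = √((1-5)² + (-4+ 3)²)
  = √(16 + 1)
  = √17 = 4.1231

4.1231


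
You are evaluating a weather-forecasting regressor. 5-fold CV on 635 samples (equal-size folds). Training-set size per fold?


Fold size = 635/5 = 127
Training per fold = 635 - 127 = 508

508


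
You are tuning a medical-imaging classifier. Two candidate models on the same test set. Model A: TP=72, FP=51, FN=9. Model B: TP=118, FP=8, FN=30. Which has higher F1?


Model A: P=72/123=0.5854, R=72/81=0.8889, F1=2PR/(P+R)=2TP/(2TP+FP+FN)=144/204=0.7059
Model B: P=118/126=0.9365, R=118/148=0.7973, F1=2PR/(P+R)=2TP/(2TP+FP+FN)=236/274=0.8613
0.7059 < 0.8613 → Model B

Model B


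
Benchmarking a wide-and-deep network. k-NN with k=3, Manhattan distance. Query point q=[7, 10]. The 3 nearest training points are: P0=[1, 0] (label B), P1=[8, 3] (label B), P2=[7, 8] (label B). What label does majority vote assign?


d(q,P0) = 16  (label B)
d(q,P1) = 8  (label B)
d(q,P2) = 2  (label B)
Votes: A=0, B=3
Majority → B

B


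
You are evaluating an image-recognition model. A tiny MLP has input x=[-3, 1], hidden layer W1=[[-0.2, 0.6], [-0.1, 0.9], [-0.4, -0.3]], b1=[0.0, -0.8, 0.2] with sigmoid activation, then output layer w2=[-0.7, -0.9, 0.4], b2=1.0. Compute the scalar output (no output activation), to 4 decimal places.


z1[0] = (-0.2)·(-3) + (0.6)·(1) + 0.0 = 1.2
z1[1] = (-0.1)·(-3) + (0.9)·(1) - 0.8 = 0.4
z1[2] = (-0.4)·(-3) + (-0.3)·(1) + 0.2 = 1.1
h = sigmoid(z1) = [0.7685, 0.5987, 0.7503]
output = (-0.7)·(0.7685) + (-0.9)·(0.5987) + (0.4)·(0.7503) + 1.0 = 0.2233

0.2233


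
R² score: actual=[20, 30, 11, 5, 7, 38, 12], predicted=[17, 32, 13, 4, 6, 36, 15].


ȳ = 17.5714
SS_res = Σ(y-ŷ)² = 32
SS_tot = Σ(y-ȳ)² = 921.71
R² = 1 - SS_res/SS_tot = 1 - 0.0347 = 0.9653

0.9653


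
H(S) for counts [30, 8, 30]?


Probabilities: [30/68, 8/68, 30/68] ≈ [0.4412, 0.1176, 0.4412]
H = -((30/68)·log₂(30/68) + (8/68)·log₂(8/68) + (30/68)·log₂(30/68))
  = 1.4049 bits

1.4049 bits


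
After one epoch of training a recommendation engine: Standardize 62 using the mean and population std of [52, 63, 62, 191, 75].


μ = 88.6, σ = 51.7169
z = (62 - 88.6)/51.7169 = -0.5143

-0.5143


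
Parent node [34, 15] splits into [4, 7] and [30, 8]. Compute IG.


Parent = [34, 15], H_parent = 0.8886
H_left = 0.9457 (n=11), H_right = 0.7425 (n=38)
H_children = (11/49)·0.9457 + (38/49)·0.7425 = 0.7881
IG = 0.8886 - 0.7881 = 0.1005

0.1005


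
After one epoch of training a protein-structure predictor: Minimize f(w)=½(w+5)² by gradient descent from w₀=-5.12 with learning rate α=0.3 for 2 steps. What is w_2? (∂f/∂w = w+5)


step 1: grad = -5.12+5 = -0.12; w = -5.12 - 0.3·(-0.12) = -5.084
step 2: grad = -5.084+5 = -0.084; w = -5.084 - 0.3·(-0.084) = -5.0588

-5.0588


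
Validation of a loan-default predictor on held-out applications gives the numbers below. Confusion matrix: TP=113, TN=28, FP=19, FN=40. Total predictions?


Total = TP + TN + FP + FN
= 113 + 28 + 19 + 40
= 200
(Predicted positive: 132, predicted negative: 68)

200


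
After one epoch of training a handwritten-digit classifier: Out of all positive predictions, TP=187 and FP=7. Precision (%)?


Precision = TP/(TP+FP)
= 187/(187+7)
= 187/194 = 96.39%

96.39%


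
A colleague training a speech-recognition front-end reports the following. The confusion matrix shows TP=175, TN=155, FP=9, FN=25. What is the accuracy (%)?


Accuracy = (TP+TN)/(TP+TN+FP+FN)
= (175+155)/(364)
= 330/364 = 90.66%

90.66%


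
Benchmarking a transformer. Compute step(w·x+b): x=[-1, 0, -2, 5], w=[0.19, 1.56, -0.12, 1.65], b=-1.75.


z = (-1)·(0.19) + (0)·(1.56) + (-2)·(-0.12) + (5)·(1.65) - 1.75
  = 6.55
step(z) = 1 (z≥0)

1


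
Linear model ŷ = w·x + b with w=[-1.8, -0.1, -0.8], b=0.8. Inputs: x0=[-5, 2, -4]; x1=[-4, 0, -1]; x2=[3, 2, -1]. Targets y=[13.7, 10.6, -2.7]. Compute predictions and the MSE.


ŷ0 = (-1.8)·(-5) + (-0.1)·(2) + (-0.8)·(-4) + 0.8 = 12.8
ŷ1 = (-1.8)·(-4) + (-0.1)·(0) + (-0.8)·(-1) + 0.8 = 8.8
ŷ2 = (-1.8)·(3) + (-0.1)·(2) + (-0.8)·(-1) + 0.8 = -4.0
errors² = [0.81, 3.24, 1.69]
MSE = 5.7400/3 = 1.9133

1.9133


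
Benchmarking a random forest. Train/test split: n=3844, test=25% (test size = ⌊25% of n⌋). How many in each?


Test = ⌊3844·25/100⌋ = 961
Train = 3844 - 961 = 2883

Train: 2883, Test: 961


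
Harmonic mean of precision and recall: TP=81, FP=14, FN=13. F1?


Precision = 81/95 = 0.8526
Recall = 81/94 = 0.8617
F1 = 2·P·R/(P+R) = 2·TP/(2·TP+FP+FN) = 162/(162+14+13) = 162/189 = 0.8571

0.8571


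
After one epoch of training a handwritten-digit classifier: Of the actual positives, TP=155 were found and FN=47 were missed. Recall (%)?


Recall = TP/(TP+FN)
= 155/(155+47)
= 155/202 = 76.73%

76.73%


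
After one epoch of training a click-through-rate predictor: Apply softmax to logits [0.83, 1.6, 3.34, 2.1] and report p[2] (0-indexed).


Exponentials: e^0.83=2.2933, e^1.6=4.953, e^3.34=28.2191, e^2.1=8.1662
Sum = 43.6316
Softmax = [0.0526, 0.1135, 0.6468, 0.1872]
p[2] = 28.2191/43.6316 = 0.6468

0.6468


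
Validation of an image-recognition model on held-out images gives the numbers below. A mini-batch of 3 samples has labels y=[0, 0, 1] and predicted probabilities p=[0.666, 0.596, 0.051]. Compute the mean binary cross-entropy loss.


L[0] = -ln(1-0.666) = -ln(0.334) = 1.0966
L[1] = -ln(1-0.596) = -ln(0.404) = 0.9063
L[2] = -ln(0.051) = 2.9759
mean = (1.0966 + 0.9063 + 2.9759)/3 = 1.6596

1.6596


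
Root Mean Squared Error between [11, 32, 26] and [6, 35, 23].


MSE = 43/3 = 14.3333
RMSE = √(43/3) = 3.7859

3.7859


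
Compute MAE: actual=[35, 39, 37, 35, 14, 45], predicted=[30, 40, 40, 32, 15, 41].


Absolute errors: |35-30|=5, |39-40|=1, |37-40|=3, |35-32|=3, |14-15|=1, |45-41|=4
Sum = 17
MAE = 17/6 = 17/6

17/6


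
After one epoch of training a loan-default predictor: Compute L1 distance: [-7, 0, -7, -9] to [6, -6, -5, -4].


d = |-7-6| + |0+ 6| + |-7+ 5| + |-9+ 4|
  = 13 + 6 + 2 + 5
  = 26

26


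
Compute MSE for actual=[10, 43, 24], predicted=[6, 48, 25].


Squared errors: (10-6)²=16, (43-48)²=25, (24-25)²=1
Sum = 42
MSE = 42/3 = 14

14


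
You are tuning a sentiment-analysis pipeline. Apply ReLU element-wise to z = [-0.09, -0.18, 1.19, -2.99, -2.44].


ReLU(-0.09) = max(0, -0.09) = 0.0
ReLU(-0.18) = max(0, -0.18) = 0.0
ReLU(1.19) = max(0, 1.19) = 1.19
ReLU(-2.99) = max(0, -2.99) = 0.0
ReLU(-2.44) = max(0, -2.44) = 0.0
result = [0.0, 0.0, 1.19, 0.0, 0.0]

[0.0, 0.0, 1.19, 0.0, 0.0]


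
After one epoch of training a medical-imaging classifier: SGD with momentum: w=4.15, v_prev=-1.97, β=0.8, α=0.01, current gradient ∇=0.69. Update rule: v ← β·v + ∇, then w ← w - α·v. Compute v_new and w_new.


v_new = 0.8·-1.97 + 0.69 = -1.576 + 0.69 = -0.886
w_new = 4.15 - 0.01·-0.886 = 4.15 + 0.00886 = 4.15886

v_new=-0.886, w_new=4.15886


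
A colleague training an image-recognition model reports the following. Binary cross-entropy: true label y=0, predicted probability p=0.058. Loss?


BCE = -[y·ln(p) + (1-y)·ln(1-p)]
= -0 - 1·ln(1-0.058)
= -ln(0.942) = 0.0598

0.0598


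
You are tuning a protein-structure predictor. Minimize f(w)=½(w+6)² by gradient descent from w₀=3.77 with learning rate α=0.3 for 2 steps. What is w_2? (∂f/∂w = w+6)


step 1: grad = 3.77+6 = 9.77; w = 3.77 - 0.3·(9.77) = 0.839
step 2: grad = 0.839+6 = 6.839; w = 0.839 - 0.3·(6.839) = -1.2127

-1.2127


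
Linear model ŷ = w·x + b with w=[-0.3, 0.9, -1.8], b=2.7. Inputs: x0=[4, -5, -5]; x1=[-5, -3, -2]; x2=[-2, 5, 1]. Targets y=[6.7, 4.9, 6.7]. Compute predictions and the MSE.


ŷ0 = (-0.3)·(4) + (0.9)·(-5) + (-1.8)·(-5) + 2.7 = 6.0
ŷ1 = (-0.3)·(-5) + (0.9)·(-3) + (-1.8)·(-2) + 2.7 = 5.1
ŷ2 = (-0.3)·(-2) + (0.9)·(5) + (-1.8)·(1) + 2.7 = 6.0
errors² = [0.49, 0.04, 0.49]
MSE = 1.0200/3 = 0.34

0.34


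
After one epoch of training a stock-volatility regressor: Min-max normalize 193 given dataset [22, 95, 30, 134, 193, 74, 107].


min=22, max=193
(193-22)/(193-22) = 171/171 = 1.0

1.0


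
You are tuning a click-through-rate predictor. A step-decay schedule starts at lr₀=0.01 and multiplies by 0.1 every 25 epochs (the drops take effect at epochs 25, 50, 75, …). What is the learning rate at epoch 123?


n_drops = ⌊123/25⌋ = 4
lr = 0.01·0.1^4 = 0.01·0.0001 = 0.000001

0.000001


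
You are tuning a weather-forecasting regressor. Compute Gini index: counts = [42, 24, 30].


Probabilities: [42/96, 24/96, 30/96] ≈ [0.4375, 0.25, 0.3125]
Σpᵢ² = (1764 + 576 + 900)/96² = 3240/9216
Gini = 1 - Σpᵢ² = 1 - 3240/9216 = 0.6484

0.6484


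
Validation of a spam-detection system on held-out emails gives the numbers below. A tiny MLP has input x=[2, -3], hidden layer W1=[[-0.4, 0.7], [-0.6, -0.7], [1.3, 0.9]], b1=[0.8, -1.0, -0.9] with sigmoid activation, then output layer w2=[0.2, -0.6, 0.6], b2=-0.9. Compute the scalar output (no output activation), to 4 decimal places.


z1[0] = (-0.4)·(2) + (0.7)·(-3) + 0.8 = -2.1
z1[1] = (-0.6)·(2) + (-0.7)·(-3) - 1.0 = -0.1
z1[2] = (1.3)·(2) + (0.9)·(-3) - 0.9 = -1.0
h = sigmoid(z1) = [0.1091, 0.475, 0.2689]
output = (0.2)·(0.1091) + (-0.6)·(0.475) + (0.6)·(0.2689) - 0.9 = -1.0018

-1.0018


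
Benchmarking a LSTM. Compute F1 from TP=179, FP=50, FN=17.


Precision = 179/229 = 0.7817
Recall = 179/196 = 0.9133
F1 = 2·P·R/(P+R) = 2·TP/(2·TP+FP+FN) = 358/(358+50+17) = 358/425 = 0.8424

0.8424


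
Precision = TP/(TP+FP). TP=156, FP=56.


Precision = TP/(TP+FP)
= 156/(156+56)
= 156/212 = 73.58%

73.58%


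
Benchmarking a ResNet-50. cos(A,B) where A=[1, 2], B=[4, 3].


A·B = 1·4 + 2·3 = 10
‖A‖ = √5 = 2.2361, ‖B‖ = √25 = 5
cos = 10/(√5·√25) = 10/√125 = 0.8944

0.8944


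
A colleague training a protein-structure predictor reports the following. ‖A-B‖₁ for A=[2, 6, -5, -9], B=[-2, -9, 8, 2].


d = |2+ 2| + |6+ 9| + |-5-8| + |-9-2|
  = 4 + 15 + 13 + 11
  = 43

43


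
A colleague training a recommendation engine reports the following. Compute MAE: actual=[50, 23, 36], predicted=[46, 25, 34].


Absolute errors: |50-46|=4, |23-25|=2, |36-34|=2
Sum = 8
MAE = 8/3 = 8/3

8/3


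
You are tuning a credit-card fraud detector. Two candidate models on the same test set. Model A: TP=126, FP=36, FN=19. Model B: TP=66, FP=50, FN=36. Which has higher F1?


Model A: P=126/162=0.7778, R=126/145=0.869, F1=2PR/(P+R)=2TP/(2TP+FP+FN)=252/307=0.8208
Model B: P=66/116=0.569, R=66/102=0.6471, F1=2PR/(P+R)=2TP/(2TP+FP+FN)=132/218=0.6055
0.8208 > 0.6055 → Model A

Model A


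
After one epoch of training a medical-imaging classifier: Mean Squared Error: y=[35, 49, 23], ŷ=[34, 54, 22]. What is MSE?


Squared errors: (35-34)²=1, (49-54)²=25, (23-22)²=1
Sum = 27
MSE = 27/3 = 9

9


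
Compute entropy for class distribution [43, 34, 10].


Probabilities: [43/87, 34/87, 10/87] ≈ [0.4943, 0.3908, 0.1149]
H = -((43/87)·log₂(43/87) + (34/87)·log₂(34/87) + (10/87)·log₂(10/87))
  = 1.391 bits

1.391 bits


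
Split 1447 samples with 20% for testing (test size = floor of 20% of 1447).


Test = ⌊1447·20/100⌋ = 289
Train = 1447 - 289 = 1158

Train: 1158, Test: 289


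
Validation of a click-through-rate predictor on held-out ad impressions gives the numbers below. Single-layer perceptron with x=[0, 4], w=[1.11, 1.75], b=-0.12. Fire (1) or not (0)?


z = (0)·(1.11) + (4)·(1.75) - 0.12
  = 6.88
step(z) = 1 (z≥0)

1


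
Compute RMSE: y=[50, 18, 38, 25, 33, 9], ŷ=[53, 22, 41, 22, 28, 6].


MSE = 77/6 = 12.8333
RMSE = √(77/6) = 3.5824

3.5824


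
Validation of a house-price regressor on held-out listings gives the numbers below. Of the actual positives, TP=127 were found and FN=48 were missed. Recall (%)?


Recall = TP/(TP+FN)
= 127/(127+48)
= 127/175 = 72.57%

72.57%


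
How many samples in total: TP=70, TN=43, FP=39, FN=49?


Total = TP + TN + FP + FN
= 70 + 43 + 39 + 49
= 201
(Predicted positive: 109, predicted negative: 92)

201


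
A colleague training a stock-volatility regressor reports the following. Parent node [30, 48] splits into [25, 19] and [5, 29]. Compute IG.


Parent = [30, 48], H_parent = 0.9612
H_left = 0.9865 (n=44), H_right = 0.6024 (n=34)
H_children = (44/78)·0.9865 + (34/78)·0.6024 = 0.8191
IG = 0.9612 - 0.8191 = 0.1421

0.1421


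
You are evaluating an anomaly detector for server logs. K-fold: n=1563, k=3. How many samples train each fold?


Fold size = 1563/3 = 521
Training per fold = 1563 - 521 = 1042

1042


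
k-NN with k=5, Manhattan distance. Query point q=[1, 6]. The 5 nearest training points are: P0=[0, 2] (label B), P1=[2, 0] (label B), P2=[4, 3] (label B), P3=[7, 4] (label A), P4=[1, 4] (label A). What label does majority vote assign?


d(q,P0) = 5  (label B)
d(q,P1) = 7  (label B)
d(q,P2) = 6  (label B)
d(q,P3) = 8  (label A)
d(q,P4) = 2  (label A)
Votes: A=2, B=3
Majority → B

B


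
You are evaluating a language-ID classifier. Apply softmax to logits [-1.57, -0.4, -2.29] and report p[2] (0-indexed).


Exponentials: e^-1.57=0.208, e^-0.4=0.6703, e^-2.29=0.1013
Sum = 0.9796
Softmax = [0.2124, 0.6843, 0.1034]
p[2] = 0.1013/0.9796 = 0.1034

0.1034


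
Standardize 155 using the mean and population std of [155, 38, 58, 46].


μ = 74.25, σ = 47.1613
z = (155 - 74.25)/47.1613 = 1.7122

1.7122


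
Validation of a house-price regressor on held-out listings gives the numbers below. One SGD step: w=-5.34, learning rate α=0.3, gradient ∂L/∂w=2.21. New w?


w_new = w - α·∇
= -5.34 - 0.3·2.21
= -5.34 - 0.663
= -6.003

-6.003


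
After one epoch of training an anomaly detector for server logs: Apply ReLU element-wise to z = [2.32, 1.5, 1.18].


ReLU(2.32) = max(0, 2.32) = 2.32
ReLU(1.5) = max(0, 1.5) = 1.5
ReLU(1.18) = max(0, 1.18) = 1.18
result = [2.32, 1.5, 1.18]

[2.32, 1.5, 1.18]


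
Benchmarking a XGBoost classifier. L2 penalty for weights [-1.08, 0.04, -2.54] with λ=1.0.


‖w‖₂² = (-1.08)² + (0.04)² + (-2.54)²
     = 1.1664 + 0.0016 + 6.4516
     = 7.6196
λ·‖w‖₂² = 1.0·7.6196 = 7.6196

7.6196


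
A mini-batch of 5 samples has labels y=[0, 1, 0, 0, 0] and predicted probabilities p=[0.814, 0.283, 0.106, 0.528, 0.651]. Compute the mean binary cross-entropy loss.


L[0] = -ln(1-0.814) = -ln(0.186) = 1.682
L[1] = -ln(0.283) = 1.2623
L[2] = -ln(1-0.106) = -ln(0.894) = 0.112
L[3] = -ln(1-0.528) = -ln(0.472) = 0.7508
L[4] = -ln(1-0.651) = -ln(0.349) = 1.0527
mean = (1.682 + 1.2623 + 0.112 + 0.7508 + 1.0527)/5 = 0.972

0.972


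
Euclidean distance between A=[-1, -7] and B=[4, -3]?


d = √((-1-4)² + (-7+ 3)²)
  = √(25 + 16)
  = √41 = 6.4031

6.4031


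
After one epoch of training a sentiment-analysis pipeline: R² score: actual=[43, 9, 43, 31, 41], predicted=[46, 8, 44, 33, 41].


ȳ = 33.4
SS_res = Σ(y-ŷ)² = 15
SS_tot = Σ(y-ȳ)² = 843.2
R² = 1 - SS_res/SS_tot = 1 - 0.0178 = 0.9822

0.9822


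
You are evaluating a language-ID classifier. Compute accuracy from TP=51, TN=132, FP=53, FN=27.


Accuracy = (TP+TN)/(TP+TN+FP+FN)
= (51+132)/(263)
= 183/263 = 69.58%

69.58%


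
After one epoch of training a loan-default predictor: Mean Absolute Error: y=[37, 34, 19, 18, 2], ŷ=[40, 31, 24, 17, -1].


Absolute errors: |37-40|=3, |34-31|=3, |19-24|=5, |18-17|=1, |2+ 1|=3
Sum = 15
MAE = 15/5 = 3

3


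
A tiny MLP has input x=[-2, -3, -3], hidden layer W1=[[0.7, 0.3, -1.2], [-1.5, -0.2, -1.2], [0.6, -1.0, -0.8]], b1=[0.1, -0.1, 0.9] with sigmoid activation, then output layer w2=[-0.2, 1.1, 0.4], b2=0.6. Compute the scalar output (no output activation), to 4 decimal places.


z1[0] = (0.7)·(-2) + (0.3)·(-3) + (-1.2)·(-3) + 0.1 = 1.4
z1[1] = (-1.5)·(-2) + (-0.2)·(-3) + (-1.2)·(-3) - 0.1 = 7.1
z1[2] = (0.6)·(-2) + (-1.0)·(-3) + (-0.8)·(-3) + 0.9 = 5.1
h = sigmoid(z1) = [0.8022, 0.9992, 0.9939]
output = (-0.2)·(0.8022) + (1.1)·(0.9992) + (0.4)·(0.9939) + 0.6 = 1.9362

1.9362


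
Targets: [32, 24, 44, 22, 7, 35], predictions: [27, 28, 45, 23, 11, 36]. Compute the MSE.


Squared errors: (32-27)²=25, (24-28)²=16, (44-45)²=1, (22-23)²=1, (7-11)²=16, (35-36)²=1
Sum = 60
MSE = 60/6 = 10

10


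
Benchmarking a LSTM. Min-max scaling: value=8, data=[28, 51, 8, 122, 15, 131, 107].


min=8, max=131
(8-8)/(131-8) = 0/123 = 0.0

0.0


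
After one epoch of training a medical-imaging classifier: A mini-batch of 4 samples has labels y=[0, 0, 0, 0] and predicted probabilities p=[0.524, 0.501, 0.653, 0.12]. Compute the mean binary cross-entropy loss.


L[0] = -ln(1-0.524) = -ln(0.476) = 0.7423
L[1] = -ln(1-0.501) = -ln(0.499) = 0.6951
L[2] = -ln(1-0.653) = -ln(0.347) = 1.0584
L[3] = -ln(1-0.12) = -ln(0.88) = 0.1278
mean = (0.7423 + 0.6951 + 1.0584 + 0.1278)/4 = 0.6559

0.6559


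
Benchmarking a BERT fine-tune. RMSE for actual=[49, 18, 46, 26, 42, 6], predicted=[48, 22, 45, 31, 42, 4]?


MSE = 47/6 = 7.8333
RMSE = √(47/6) = 2.7988

2.7988


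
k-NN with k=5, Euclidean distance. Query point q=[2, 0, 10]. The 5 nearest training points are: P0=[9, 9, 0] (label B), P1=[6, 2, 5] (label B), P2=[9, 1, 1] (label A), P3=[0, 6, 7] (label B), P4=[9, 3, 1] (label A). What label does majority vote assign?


d(q,P0) = 15.1658  (label B)
d(q,P1) = 6.7082  (label B)
d(q,P2) = 11.4455  (label A)
d(q,P3) = 7.0  (label B)
d(q,P4) = 11.7898  (label A)
Votes: A=2, B=3
Majority → B

B


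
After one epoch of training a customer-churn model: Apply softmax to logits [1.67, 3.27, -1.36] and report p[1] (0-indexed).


Exponentials: e^1.67=5.3122, e^3.27=26.3113, e^-1.36=0.2567
Sum = 31.8802
Softmax = [0.1666, 0.8253, 0.0081]
p[1] = 26.3113/31.8802 = 0.8253

0.8253


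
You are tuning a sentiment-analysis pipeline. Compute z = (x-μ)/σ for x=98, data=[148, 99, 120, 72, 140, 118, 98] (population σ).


μ = 113.5714, σ = 24.2832
z = (98 - 113.5714)/24.2832 = -0.6412

-0.6412


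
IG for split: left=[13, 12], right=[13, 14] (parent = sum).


Parent = [26, 26], H_parent = 1
H_left = 0.9988 (n=25), H_right = 0.999 (n=27)
H_children = (25/52)·0.9988 + (27/52)·0.999 = 0.9989
IG = 1 - 0.9989 = 0.0011

0.0011


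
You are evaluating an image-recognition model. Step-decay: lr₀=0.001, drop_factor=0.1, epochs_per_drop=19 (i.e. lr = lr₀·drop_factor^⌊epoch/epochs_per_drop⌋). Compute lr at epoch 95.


n_drops = ⌊95/19⌋ = 5
lr = 0.001·0.1^5 = 0.001·0.00001 = 0.00000001

0.00000001


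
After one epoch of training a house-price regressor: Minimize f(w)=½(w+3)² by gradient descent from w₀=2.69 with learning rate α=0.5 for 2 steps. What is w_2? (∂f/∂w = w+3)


step 1: grad = 2.69+3 = 5.69; w = 2.69 - 0.5·(5.69) = -0.155
step 2: grad = -0.155+3 = 2.845; w = -0.155 - 0.5·(2.845) = -1.5775

-1.5775


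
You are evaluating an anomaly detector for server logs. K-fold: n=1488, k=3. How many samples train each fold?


Fold size = 1488/3 = 496
Training per fold = 1488 - 496 = 992

992


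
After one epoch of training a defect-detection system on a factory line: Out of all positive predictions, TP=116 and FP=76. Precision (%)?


Precision = TP/(TP+FP)
= 116/(116+76)
= 116/192 = 60.42%

60.42%


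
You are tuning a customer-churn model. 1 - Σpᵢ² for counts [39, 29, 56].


Probabilities: [39/124, 29/124, 56/124] ≈ [0.3145, 0.2339, 0.4516]
Σpᵢ² = (1521 + 841 + 3136)/124² = 5498/15376
Gini = 1 - Σpᵢ² = 1 - 5498/15376 = 0.6424

0.6424


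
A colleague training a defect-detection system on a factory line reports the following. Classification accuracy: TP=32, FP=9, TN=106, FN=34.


Accuracy = (TP+TN)/(TP+TN+FP+FN)
= (32+106)/(181)
= 138/181 = 76.24%

76.24%


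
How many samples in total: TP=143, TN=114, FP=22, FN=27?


Total = TP + TN + FP + FN
= 143 + 114 + 22 + 27
= 306
(Predicted positive: 165, predicted negative: 141)

306


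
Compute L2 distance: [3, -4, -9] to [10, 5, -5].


d = √((3-10)² + (-4-5)² + (-9+ 5)²)
  = √(49 + 81 + 16)
  = √146 = 12.083

12.083


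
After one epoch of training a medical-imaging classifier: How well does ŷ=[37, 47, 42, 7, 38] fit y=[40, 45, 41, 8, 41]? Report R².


ȳ = 35
SS_res = Σ(y-ŷ)² = 24
SS_tot = Σ(y-ȳ)² = 926
R² = 1 - SS_res/SS_tot = 1 - 0.0259 = 0.9741

0.9741


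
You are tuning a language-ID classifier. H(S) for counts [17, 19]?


Probabilities: [17/36, 19/36] ≈ [0.4722, 0.5278]
H = -((17/36)·log₂(17/36) + (19/36)·log₂(19/36))
  = 0.9978 bits

0.9978 bits


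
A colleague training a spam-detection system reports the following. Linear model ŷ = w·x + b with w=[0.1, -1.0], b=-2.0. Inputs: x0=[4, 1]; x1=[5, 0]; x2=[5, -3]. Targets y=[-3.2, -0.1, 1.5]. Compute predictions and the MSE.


ŷ0 = (0.1)·(4) + (-1.0)·(1) - 2.0 = -2.6
ŷ1 = (0.1)·(5) + (-1.0)·(0) - 2.0 = -1.5
ŷ2 = (0.1)·(5) + (-1.0)·(-3) - 2.0 = 1.5
errors² = [0.36, 1.96, 0.0]
MSE = 2.3200/3 = 0.7733

0.7733


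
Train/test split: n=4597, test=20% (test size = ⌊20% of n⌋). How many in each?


Test = ⌊4597·20/100⌋ = 919
Train = 4597 - 919 = 3678

Train: 3678, Test: 919


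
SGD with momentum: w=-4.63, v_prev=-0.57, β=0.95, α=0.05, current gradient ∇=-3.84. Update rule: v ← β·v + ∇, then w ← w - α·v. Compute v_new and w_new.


v_new = 0.95·-0.57 - 3.84 = -0.5415 - 3.84 = -4.3815
w_new = -4.63 - 0.05·-4.3815 = -4.63 + 0.219075 = -4.410925

v_new=-4.3815, w_new=-4.410925


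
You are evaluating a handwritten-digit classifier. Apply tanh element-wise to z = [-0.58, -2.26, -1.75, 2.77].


tanh(-0.58) = -0.5227
tanh(-2.26) = -0.9785
tanh(-1.75) = -0.9414
tanh(2.77) = 0.9922
result = [-0.5227, -0.9785, -0.9414, 0.9922]

[-0.5227, -0.9785, -0.9414, 0.9922]
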